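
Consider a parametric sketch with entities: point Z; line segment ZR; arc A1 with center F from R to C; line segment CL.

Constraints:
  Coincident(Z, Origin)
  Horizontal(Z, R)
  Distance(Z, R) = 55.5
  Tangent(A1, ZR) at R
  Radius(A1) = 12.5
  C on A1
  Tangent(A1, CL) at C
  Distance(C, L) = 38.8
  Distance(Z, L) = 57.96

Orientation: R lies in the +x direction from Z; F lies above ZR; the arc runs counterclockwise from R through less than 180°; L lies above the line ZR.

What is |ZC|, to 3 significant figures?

67.3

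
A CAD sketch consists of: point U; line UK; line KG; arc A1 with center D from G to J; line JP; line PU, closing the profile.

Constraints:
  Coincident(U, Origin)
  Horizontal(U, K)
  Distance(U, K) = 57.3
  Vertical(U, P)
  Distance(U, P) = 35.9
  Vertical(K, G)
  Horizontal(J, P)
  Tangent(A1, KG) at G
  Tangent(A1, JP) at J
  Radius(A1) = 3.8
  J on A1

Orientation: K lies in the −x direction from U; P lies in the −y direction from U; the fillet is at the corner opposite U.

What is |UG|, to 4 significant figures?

65.68

U is at the origin; U and K share the same y with |UK| = 57.3 and K on the −x side, so K = (-57.30, 0.000). U and P share the same x with |UP| = 35.9 and P on the −y side, so P = (0.000, -35.90). The virtual corner opposite U is at (-57.30, -35.90). The tangent condition forces DG to be normal to KG and the tangent condition forces DJ to be normal to JP, with radius 3.8, so the center D sits 3.8 in from both sides at D = (-53.50, -32.10). That places the tangent points at G = (-57.30, -32.10) on KG and J = (-53.50, -35.90) on JP. Then |UG| = |G − U| = 65.68.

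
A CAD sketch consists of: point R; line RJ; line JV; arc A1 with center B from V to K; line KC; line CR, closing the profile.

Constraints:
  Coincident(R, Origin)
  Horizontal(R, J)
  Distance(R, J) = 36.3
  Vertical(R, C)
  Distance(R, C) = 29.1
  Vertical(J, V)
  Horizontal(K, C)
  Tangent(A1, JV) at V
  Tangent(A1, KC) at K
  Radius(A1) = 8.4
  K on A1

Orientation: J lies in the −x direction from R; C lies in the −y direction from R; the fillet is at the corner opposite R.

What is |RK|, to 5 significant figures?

40.314

R is at the origin; R and J share the same y with |RJ| = 36.3 and J on the −x side, so J = (-36.300, 0.0000). R and C share the same x with |RC| = 29.1 and C on the −y side, so C = (0.0000, -29.100). The virtual corner opposite R is at (-36.300, -29.100). A1 meets JV tangentially, so BV is at right angles to JV and the tangent condition forces BK to be normal to KC, with radius 8.4, so the center B sits 8.4 in from both sides at B = (-27.900, -20.700). That places the tangent points at V = (-36.300, -20.700) on JV and K = (-27.900, -29.100) on KC. Then |RK| = |K − R| = 40.314.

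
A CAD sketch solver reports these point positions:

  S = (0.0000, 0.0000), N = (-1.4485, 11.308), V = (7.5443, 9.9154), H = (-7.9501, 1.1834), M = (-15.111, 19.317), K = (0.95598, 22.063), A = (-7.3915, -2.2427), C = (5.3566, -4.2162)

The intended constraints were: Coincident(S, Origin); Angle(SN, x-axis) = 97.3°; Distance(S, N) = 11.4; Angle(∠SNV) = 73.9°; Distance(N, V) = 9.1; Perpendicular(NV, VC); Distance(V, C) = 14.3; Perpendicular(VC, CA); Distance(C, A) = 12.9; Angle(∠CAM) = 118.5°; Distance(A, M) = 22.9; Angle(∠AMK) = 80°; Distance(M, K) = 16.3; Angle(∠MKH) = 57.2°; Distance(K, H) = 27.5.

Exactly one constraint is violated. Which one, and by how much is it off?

Distance(K, H) = 27.5 — off by 4.80.

S = (0.00, 0.00) ✓; SN at 97.30° ✓; |SN| = 11.40 ✓; ∠SNV = 73.90° ✓; |NV| = 9.100 ✓; ∠(NV, VC) = 90.00° ✓; |VC| = 14.30 ✓; ∠(VC, CA) = 90.00° ✓; |CA| = 12.90 ✓; ∠CAM = 118.5° ✓; |AM| = 22.90 ✓; ∠AMK = 80.00° ✓; |MK| = 16.30 ✓; ∠MKH = 57.20° ✓; |KH| = 22.70 ✗.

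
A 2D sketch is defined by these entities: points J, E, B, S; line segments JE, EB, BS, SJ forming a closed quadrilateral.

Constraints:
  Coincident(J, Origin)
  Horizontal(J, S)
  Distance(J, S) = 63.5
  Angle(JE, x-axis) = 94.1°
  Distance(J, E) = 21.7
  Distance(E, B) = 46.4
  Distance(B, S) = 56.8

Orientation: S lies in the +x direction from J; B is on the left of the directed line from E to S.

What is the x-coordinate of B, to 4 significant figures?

35.58

J is at the origin; J and S share the same y with |JS| = 63.5 and S in +x, so S = (63.5, 0). JE runs at 94.1° with |JE| = 21.7, so E = (-1.551, 21.64). B is determined by |EB| = 46.4 and |BS| = 56.8 together: it lies at the intersection of circle(E, 46.4) and circle(S, 56.8). With |ES| = 68.56, the foot of the radical line on ES is 26.45 from E and the perpendicular offset is √(46.4² − 26.45²) = 38.12. Taking the left-of-ES solution: B = (35.58, 49.47).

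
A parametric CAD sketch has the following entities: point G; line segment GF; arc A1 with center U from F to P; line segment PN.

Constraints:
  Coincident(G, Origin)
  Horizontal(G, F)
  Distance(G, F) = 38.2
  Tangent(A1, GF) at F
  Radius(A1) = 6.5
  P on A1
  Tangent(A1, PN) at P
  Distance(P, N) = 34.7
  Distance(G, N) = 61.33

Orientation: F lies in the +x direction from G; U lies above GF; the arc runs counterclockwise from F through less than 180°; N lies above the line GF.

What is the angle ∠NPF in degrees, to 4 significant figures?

135.7°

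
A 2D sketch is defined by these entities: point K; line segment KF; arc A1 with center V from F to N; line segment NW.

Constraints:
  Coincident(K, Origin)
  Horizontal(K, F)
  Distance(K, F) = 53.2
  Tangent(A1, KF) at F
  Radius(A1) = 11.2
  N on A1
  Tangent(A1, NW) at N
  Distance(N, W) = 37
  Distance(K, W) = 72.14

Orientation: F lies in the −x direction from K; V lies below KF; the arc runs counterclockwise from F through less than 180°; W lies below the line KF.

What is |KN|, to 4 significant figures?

65.51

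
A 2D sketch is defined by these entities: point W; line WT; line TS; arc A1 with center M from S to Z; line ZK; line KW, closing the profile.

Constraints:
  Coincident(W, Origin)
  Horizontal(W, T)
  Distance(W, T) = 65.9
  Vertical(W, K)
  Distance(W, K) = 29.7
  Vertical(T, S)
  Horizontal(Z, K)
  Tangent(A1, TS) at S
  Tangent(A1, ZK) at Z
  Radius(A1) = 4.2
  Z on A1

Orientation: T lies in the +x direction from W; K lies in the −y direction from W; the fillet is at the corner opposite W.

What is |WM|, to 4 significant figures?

66.76

W is at the origin; WT is horizontal with |WT| = 65.9 and T on the +x side, so T = (65.90, 0.000). WK is vertical with |WK| = 29.7 and K on the −y side, so K = (0.000, -29.70). The virtual corner opposite W is at (65.90, -29.70). The tangent condition forces MS to be normal to TS and A1 meets ZK tangentially, so MZ is at right angles to ZK, with radius 4.2, so the center M sits 4.2 in from both sides at M = (61.70, -25.50). Then |WM| = |M − W| = 66.76.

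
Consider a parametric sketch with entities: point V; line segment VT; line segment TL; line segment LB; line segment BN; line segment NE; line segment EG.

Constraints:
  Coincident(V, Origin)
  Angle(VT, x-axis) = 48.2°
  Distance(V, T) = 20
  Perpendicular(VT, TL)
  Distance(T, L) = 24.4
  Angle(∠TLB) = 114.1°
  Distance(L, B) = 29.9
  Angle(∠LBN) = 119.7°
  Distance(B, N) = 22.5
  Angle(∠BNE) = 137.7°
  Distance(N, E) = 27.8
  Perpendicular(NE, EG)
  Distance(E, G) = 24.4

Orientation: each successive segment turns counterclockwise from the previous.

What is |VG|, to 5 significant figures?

11.285

V is at the origin; VT runs at 48.2° with length 20.0, so T = (13.331, 14.910). VT ⟂ TL, so TL runs at 138.20°; with |TL| = 24.4, L = (-4.8590, 31.173). ∠TLB = 114.1° gives LB at -155.90° from the x-axis; with |LB| = 29.9, B = (-32.153, 18.964). ∠LBN = 119.7° gives BN at -95.600° from the x-axis; with |BN| = 22.5, N = (-34.348, -3.4288). ∠BNE = 137.7° gives NE at -53.300° from the x-axis; with |NE| = 27.8, E = (-17.734, -25.718). NE ⟂ EG, so EG runs at 36.700°; with |EG| = 24.4, G = (1.8290, -11.136). Then |VG| = |G − V| = 11.285.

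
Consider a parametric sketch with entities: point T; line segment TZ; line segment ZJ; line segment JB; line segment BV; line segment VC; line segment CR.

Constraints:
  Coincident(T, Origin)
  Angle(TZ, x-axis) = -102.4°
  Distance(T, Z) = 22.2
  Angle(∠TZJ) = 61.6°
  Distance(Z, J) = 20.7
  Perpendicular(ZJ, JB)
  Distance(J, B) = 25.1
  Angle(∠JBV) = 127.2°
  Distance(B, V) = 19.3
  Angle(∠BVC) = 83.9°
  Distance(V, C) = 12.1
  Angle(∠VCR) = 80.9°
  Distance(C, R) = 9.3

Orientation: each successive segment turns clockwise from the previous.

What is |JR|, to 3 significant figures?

26.4

T is at the origin; TZ runs at -102.4° with length 22.2, so Z = (-4.77, -21.7). ∠TZJ = 61.6° gives ZJ at 139° from the x-axis; with |ZJ| = 20.7, J = (-20.4, -8.16). ZJ ⟂ JB, so JB runs at 49.2°; with |JB| = 25.1, B = (-4.04, 10.8). ∠JBV = 127.2° gives BV at -3.60° from the x-axis; with |BV| = 19.3, V = (15.2, 9.63). ∠BVC = 83.9° gives VC at -99.7° from the x-axis; with |VC| = 12.1, C = (13.2, -2.29). ∠VCR = 80.9° gives CR at 161° from the x-axis; with |CR| = 9.3, R = (4.38, 0.702). Then |JR| = |R − J| = 26.4.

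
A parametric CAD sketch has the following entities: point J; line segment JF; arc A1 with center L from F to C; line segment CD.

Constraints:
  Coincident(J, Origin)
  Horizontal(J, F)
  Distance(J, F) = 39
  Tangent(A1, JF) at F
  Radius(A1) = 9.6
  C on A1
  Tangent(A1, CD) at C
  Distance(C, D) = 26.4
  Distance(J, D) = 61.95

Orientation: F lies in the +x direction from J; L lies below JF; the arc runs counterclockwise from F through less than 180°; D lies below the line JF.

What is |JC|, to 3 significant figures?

36.2

Checks: J = (0.00, 0.00) ✓; |JF| = 39.00 ✓; |LC| = 9.600 ✓; ∠(LC, CD) = 90.00° ✓; |CD| = 26.40 ✓; |JD| = 61.95 ✓.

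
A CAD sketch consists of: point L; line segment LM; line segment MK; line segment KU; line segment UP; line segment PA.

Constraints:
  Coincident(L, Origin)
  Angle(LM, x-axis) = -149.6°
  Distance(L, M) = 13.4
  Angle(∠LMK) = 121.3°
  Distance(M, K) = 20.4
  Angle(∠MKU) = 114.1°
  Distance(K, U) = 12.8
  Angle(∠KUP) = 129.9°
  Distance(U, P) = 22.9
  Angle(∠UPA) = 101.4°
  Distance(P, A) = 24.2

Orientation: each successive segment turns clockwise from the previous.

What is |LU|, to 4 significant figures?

32.59

∠LMK = 121.3° gives MK at 151.7° from the x-axis; with |MK| = 20.4, K = (-29.52, 2.891). ∠MKU = 114.1° gives KU at 85.80° from the x-axis; with |KU| = 12.8, U = (-28.58, 15.66). Then |LU| = |U − L| = 32.59.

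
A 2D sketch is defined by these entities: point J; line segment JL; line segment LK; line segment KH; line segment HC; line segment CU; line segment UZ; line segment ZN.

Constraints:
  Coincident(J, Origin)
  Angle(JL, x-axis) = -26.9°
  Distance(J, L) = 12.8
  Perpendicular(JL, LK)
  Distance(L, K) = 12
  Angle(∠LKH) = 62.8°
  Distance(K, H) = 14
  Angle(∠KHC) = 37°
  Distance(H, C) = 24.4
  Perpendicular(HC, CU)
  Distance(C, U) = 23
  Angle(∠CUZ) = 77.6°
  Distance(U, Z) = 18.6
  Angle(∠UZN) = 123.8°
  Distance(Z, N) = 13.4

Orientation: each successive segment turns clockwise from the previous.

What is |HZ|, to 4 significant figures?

20.00

HC is perpendicular to CU, so CU runs at -107.1°; with |CU| = 23.0, U = (14.34, -34.31). ∠CUZ = 77.6° gives UZ at 150.5° from the x-axis; with |UZ| = 18.6, Z = (-1.854, -25.15). Then |HZ| = |Z − H| = 20.00.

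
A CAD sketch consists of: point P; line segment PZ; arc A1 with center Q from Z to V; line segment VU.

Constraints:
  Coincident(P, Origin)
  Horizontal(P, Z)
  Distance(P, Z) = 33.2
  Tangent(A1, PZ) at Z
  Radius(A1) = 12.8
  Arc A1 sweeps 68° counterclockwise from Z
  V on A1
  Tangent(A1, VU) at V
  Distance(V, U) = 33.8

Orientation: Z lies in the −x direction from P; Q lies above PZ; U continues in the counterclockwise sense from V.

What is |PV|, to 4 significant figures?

22.78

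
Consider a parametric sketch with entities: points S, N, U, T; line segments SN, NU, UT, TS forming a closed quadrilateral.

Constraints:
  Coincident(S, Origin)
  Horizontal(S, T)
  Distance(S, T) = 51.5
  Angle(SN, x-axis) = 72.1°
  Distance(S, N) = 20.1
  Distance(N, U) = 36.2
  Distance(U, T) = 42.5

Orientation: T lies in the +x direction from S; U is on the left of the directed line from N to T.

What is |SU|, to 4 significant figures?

53.54

S is at the origin; ST is horizontal with |ST| = 51.5 and T in +x, so T = (51.5, 0). SN runs at 72.1° with |SN| = 20.1, so N = (6.178, 19.13). U is determined by |NU| = 36.2 and |UT| = 42.5 together: it lies at the intersection of circle(N, 36.2) and circle(T, 42.5). With |NT| = 49.19, the foot of the radical line on NT is 19.56 from N and the perpendicular offset is √(36.2² − 19.56²) = 30.46. Taking the left-of-NT solution: U = (36.04, 39.59).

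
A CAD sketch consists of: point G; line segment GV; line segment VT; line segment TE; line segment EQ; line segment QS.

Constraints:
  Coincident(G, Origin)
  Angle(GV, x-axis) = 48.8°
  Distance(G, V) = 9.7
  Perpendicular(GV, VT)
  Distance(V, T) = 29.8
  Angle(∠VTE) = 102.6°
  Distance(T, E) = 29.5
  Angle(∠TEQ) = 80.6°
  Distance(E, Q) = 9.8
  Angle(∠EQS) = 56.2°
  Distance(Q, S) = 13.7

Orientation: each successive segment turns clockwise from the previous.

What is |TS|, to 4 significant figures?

17.91

G is at the origin; GV runs at 48.8° with length 9.7, so V = (6.389, 7.298). The perpendicularity gives VT at right angles to GV, so VT runs at -41.20°; with |VT| = 29.8, T = (28.81, -12.33). ∠VTE = 102.6° gives TE at -118.6° from the x-axis; with |TE| = 29.5, E = (14.69, -38.23). ∠TEQ = 80.6° gives EQ at 142.0° from the x-axis; with |EQ| = 9.8, Q = (6.967, -32.20). ∠EQS = 56.2° gives QS at 18.20° from the x-axis; with |QS| = 13.7, S = (19.98, -27.92). Then |TS| = |S − T| = 17.91.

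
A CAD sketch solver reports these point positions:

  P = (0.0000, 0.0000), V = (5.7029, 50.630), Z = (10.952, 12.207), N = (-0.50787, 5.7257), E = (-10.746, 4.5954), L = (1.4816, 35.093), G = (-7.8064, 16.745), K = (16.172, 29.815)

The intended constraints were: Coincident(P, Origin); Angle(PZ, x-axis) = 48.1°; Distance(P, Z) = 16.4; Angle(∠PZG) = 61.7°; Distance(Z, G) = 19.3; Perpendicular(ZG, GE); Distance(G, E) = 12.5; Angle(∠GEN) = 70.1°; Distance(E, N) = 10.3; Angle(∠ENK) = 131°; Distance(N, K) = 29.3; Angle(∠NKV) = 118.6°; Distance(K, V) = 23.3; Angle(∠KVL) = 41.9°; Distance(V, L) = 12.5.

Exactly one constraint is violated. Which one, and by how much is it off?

Distance(V, L) = 12.5 — off by 3.60.

P = (0.00, 0.00) ✓; PZ at 48.10° ✓; |PZ| = 16.40 ✓; ∠PZG = 61.70° ✓; |ZG| = 19.30 ✓; ∠(ZG, GE) = 90.00° ✓; |GE| = 12.50 ✓; ∠GEN = 70.10° ✓; |EN| = 10.30 ✓; ∠ENK = 131.0° ✓; |NK| = 29.30 ✓; ∠NKV = 118.6° ✓; |KV| = 23.30 ✓; ∠KVL = 41.90° ✓; |VL| = 16.10 ✗.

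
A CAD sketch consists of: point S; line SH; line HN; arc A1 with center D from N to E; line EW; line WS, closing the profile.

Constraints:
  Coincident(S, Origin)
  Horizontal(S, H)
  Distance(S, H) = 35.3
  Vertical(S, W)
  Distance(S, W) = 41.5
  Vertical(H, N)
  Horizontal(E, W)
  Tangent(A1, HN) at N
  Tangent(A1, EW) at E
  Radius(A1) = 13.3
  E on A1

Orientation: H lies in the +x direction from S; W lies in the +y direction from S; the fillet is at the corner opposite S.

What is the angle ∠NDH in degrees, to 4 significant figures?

64.75°

The virtual corner opposite S is at (35.30, 41.50). Tangency of A1 to HN means the radius DN is perpendicular to HN and since A1 is tangent to EW there, DE ⟂ EW, with radius 13.3, so the center D sits 13.3 in from both sides at D = (22.00, 28.20). That places the tangent points at N = (35.30, 28.20) on HN and E = (22.00, 41.50) on EW. Then cos ∠NDH = DN·DH / (|DN||DH|), giving 64.75°.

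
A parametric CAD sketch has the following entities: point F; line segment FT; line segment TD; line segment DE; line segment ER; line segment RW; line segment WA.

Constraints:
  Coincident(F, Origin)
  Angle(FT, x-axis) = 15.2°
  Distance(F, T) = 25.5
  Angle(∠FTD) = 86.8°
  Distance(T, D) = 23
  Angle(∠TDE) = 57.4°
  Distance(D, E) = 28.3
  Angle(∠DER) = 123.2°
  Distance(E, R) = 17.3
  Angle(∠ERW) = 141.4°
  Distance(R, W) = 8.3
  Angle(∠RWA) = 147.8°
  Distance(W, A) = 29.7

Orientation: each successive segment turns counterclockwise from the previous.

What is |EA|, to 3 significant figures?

47.2

∠ERW = 141.4° gives RW at -33.6° from the x-axis; with |RW| = 8.3, W = (11.7, -14.5). ∠RWA = 147.8° gives WA at -1.40° from the x-axis; with |WA| = 29.7, A = (41.4, -15.3). Then |EA| = |A − E| = 47.2.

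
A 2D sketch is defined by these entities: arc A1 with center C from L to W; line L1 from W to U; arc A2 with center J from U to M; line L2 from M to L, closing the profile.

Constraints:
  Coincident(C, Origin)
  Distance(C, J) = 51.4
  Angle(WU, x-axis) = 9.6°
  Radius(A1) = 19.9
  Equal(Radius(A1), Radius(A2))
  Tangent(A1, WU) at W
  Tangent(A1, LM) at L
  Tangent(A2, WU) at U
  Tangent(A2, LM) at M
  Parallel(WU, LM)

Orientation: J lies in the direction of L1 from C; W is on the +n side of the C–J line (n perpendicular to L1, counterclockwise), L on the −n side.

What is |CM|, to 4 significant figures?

55.12

The slot axis is L1's direction at 9.6°, so u = (cos 9.6°, sin 9.6°) = (0.9860, 0.1668) and n = (−sin 9.6°, cos 9.6°) = (-0.1668, 0.9860). C is at the origin and J lies 51.4 along u from C, so J = 51.4·u = (50.68, 8.572). Tangency of A1 to both parallel lines with radius 19.9 puts W and L at C ± 19.9·n: W = (-3.319, 19.62), L = (3.319, -19.62). Equal radii place U and M the same way about J: U = J + 19.9·n = (47.36, 28.19), M = J − 19.9·n = (54.00, -11.05). Then |CM| = |M − C| = 55.12.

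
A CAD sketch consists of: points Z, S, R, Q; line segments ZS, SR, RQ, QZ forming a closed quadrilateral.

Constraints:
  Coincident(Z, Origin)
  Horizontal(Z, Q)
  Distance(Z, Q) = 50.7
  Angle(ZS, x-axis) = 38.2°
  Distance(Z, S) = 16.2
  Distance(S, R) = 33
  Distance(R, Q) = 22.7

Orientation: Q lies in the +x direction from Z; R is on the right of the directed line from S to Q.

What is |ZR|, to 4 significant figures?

37.20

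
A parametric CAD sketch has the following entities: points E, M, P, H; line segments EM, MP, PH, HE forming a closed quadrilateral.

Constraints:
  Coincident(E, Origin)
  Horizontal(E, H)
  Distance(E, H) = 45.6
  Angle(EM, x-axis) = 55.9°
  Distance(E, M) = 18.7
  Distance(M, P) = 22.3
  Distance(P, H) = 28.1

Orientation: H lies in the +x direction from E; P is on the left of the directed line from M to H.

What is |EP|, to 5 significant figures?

39.294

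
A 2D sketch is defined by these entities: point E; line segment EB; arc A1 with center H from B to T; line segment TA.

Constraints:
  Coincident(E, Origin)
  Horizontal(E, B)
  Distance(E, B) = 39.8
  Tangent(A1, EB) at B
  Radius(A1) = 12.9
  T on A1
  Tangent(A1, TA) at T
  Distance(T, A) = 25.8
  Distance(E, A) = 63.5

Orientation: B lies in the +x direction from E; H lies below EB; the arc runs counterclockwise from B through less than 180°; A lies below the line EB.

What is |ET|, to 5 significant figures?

37.880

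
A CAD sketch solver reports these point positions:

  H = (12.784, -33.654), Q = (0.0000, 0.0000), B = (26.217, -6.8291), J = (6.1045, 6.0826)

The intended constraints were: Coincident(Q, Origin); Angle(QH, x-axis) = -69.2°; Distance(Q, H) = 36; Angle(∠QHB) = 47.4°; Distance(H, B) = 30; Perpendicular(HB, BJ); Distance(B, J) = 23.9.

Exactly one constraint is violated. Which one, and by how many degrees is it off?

Perpendicular(HB, BJ) — off by 6.10°.

Q = (0.00, 0.00) ✓; QH at -69.20° ✓; |QH| = 36.00 ✓; ∠QHB = 47.40° ✓; |HB| = 30.00 ✓; ∠(HB, BJ) = 83.90° ✗; |BJ| = 23.90 ✓.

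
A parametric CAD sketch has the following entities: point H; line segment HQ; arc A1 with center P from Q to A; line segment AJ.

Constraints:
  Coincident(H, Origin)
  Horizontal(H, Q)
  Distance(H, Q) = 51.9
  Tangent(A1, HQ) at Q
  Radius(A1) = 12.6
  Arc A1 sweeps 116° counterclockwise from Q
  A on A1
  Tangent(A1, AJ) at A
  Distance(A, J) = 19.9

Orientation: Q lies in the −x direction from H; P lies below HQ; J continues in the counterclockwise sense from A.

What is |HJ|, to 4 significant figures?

65.32

H is at the origin; H and Q share the same y with |HQ| = 51.9 and Q on the −x side, so Q = (-51.90, 0.000). Since A1 is tangent to HQ there, PQ ⟂ HQ, so P = Q + (0, -12.6) = (-51.90, -12.60). On A1, Q sits at bearing 90° from P; a 116° counterclockwise sweep puts A at bearing 206°, so A = P + 12.6·(cos 206°, sin 206°) = (-63.22, -18.12). The tangent condition forces PA to be normal to AJ, so AJ runs along (−sin 206°, cos 206°); with |AJ| = 19.9, J = (-54.50, -36.01). Then |HJ| = |J − H| = 65.32.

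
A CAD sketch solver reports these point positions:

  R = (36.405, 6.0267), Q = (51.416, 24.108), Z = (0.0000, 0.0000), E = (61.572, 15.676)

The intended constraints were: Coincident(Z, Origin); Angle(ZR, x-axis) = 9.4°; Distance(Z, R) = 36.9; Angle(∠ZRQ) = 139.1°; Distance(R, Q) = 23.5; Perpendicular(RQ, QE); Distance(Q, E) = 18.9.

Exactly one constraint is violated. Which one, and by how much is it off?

Distance(Q, E) = 18.9 — off by 5.70.

Z = (0.00, 0.00) ✓; ZR at 9.400° ✓; |ZR| = 36.90 ✓; ∠ZRQ = 139.1° ✓; |RQ| = 23.50 ✓; ∠(RQ, QE) = 90.00° ✓; |QE| = 13.20 ✗.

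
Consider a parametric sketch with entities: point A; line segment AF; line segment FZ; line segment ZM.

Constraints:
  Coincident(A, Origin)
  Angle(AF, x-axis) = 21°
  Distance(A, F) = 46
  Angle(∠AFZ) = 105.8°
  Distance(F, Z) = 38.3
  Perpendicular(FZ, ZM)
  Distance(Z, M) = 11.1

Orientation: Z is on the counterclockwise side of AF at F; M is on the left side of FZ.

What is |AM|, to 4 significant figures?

60.69

A is at the origin; AF runs at 21.0° with length 46.0, so F = 46.0·(cos 21.0°, sin 21.0°) = (42.94, 16.48). ∠AFZ = 105.8°, so FZ runs at 21.0° + (180° − 105.8°) = 95.20° from the x-axis; with |FZ| = 38.3, Z = F + 38.3·(cos 95.20°, sin 95.20°) = (39.47, 54.63). FZ is perpendicular to ZM; with |ZM| = 11.1 on the left of FZ, M = Z + 11.1·(-0.9959, -0.09063) = (28.42, 53.62). Then |AM| = |M − A| = 60.69.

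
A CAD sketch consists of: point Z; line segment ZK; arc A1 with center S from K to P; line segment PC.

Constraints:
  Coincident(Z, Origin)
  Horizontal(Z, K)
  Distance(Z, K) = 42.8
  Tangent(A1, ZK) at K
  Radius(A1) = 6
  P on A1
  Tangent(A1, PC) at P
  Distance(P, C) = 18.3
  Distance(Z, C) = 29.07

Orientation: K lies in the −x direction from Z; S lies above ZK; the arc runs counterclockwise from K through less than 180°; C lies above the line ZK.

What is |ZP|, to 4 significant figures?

38.72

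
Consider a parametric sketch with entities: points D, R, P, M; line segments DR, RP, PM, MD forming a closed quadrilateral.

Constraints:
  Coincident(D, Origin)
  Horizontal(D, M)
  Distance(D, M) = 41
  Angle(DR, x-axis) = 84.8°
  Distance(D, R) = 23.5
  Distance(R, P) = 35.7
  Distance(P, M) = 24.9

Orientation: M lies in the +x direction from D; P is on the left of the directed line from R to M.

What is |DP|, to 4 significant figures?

45.16

Checks: |RP| = 35.70 ✓; |PM| = 24.90 ✓.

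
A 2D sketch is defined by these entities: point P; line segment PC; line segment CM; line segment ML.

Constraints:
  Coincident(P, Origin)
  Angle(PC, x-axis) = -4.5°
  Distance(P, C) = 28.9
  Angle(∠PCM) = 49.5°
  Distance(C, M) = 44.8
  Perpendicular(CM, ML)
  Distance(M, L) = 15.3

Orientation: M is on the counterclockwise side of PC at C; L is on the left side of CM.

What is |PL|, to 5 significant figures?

26.873

∠PCM = 49.5°, so CM runs at -4.5° + (180° − 49.5°) = 126.00° from the x-axis; with |CM| = 44.8, M = C + 44.8·(cos 126.00°, sin 126.00°) = (2.4781, 33.976). CM is perpendicular to ML; with |ML| = 15.3 on the left of CM, L = M + 15.3·(-0.80902, -0.58779) = (-9.8998, 24.983). Then |PL| = |L − P| = 26.873.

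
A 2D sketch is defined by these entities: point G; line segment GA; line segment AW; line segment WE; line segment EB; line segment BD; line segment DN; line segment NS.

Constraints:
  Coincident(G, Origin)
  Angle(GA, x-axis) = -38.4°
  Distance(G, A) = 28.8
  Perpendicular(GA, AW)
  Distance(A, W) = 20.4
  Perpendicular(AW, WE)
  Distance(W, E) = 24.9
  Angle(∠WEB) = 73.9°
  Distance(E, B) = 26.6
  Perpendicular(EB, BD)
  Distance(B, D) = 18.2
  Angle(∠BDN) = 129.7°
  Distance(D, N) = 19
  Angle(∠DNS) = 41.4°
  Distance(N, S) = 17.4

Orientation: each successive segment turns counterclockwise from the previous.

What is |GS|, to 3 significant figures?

22.9

G is at the origin; GA runs at -38.4° with length 28.8, so A = (22.6, -17.9). The perpendicularity gives AW at right angles to GA, so AW runs at 51.6°; with |AW| = 20.4, W = (35.2, -1.90). The perpendicularity gives WE at right angles to AW, so WE runs at 142°; with |WE| = 24.9, E = (15.7, 13.6). ∠WEB = 73.9° gives EB at -112° from the x-axis; with |EB| = 26.6, B = (5.63, -11.0). The perpendicularity gives BD at right angles to EB, so BD runs at -22.3°; with |BD| = 18.2, D = (22.5, -18.0). ∠BDN = 129.7° gives DN at 28.0° from the x-axis; with |DN| = 19.0, N = (39.2, -9.03). ∠DNS = 41.4° gives NS at 167° from the x-axis; with |NS| = 17.4, S = (22.3, -5.00). Then |GS| = |S − G| = 22.9.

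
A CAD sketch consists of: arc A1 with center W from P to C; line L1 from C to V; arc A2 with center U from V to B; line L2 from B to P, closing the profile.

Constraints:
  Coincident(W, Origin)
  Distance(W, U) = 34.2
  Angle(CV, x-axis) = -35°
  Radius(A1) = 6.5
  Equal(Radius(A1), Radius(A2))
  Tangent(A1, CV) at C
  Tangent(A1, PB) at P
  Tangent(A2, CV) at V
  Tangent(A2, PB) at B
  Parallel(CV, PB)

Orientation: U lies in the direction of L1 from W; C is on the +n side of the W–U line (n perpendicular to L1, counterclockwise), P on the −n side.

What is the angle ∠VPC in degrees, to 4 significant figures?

69.19°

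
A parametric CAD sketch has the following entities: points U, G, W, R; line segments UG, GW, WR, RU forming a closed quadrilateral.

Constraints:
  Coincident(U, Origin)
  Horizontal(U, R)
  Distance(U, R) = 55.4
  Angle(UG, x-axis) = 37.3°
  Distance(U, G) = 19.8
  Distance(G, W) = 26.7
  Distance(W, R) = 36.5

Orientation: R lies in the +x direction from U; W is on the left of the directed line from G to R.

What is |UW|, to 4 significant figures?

46.43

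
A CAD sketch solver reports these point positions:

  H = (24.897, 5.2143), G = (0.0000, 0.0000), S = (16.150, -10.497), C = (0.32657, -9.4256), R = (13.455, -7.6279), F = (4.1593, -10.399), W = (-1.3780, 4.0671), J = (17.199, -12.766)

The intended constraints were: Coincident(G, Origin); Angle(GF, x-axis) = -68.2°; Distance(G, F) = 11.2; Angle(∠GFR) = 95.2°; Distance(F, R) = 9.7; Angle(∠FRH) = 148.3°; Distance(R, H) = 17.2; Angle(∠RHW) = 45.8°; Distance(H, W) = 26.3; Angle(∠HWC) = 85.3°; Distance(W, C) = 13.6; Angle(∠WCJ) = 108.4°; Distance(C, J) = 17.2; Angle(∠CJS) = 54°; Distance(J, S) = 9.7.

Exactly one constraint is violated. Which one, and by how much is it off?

Distance(J, S) = 9.7 — off by 7.20.

G = (0.00, 0.00) ✓; GF at -68.20° ✓; |GF| = 11.20 ✓; ∠GFR = 95.20° ✓; |FR| = 9.700 ✓; ∠FRH = 148.3° ✓; |RH| = 17.20 ✓; ∠RHW = 45.80° ✓; |HW| = 26.30 ✓; ∠HWC = 85.30° ✓; |WC| = 13.60 ✓; ∠WCJ = 108.4° ✓; |CJ| = 17.20 ✓; ∠CJS = 53.99° ✓; |JS| = 2.500 ✗.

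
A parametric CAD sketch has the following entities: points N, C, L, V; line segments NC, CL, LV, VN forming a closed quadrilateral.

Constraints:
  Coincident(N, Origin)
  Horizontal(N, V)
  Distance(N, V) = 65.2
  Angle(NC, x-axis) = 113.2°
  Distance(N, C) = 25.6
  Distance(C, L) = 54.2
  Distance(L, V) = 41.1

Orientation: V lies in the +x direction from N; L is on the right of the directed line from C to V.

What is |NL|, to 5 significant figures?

31.477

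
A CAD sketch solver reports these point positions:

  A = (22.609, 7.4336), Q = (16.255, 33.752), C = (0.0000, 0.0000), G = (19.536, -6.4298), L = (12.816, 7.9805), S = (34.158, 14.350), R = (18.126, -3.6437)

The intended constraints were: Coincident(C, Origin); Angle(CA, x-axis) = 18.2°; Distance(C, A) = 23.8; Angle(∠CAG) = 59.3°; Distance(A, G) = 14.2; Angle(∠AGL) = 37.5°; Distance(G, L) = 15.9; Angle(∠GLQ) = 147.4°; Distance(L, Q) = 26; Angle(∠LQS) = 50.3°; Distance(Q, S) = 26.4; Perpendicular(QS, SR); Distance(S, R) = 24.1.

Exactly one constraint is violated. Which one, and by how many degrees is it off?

Perpendicular(QS, SR) — off by 5.60°.

C = (0.00, 0.00) ✓; CA at 18.20° ✓; |CA| = 23.80 ✓; ∠CAG = 59.30° ✓; |AG| = 14.20 ✓; ∠AGL = 37.50° ✓; |GL| = 15.90 ✓; ∠GLQ = 147.4° ✓; |LQ| = 26.00 ✓; ∠LQS = 50.30° ✓; |QS| = 26.40 ✓; ∠(QS, SR) = 84.40° ✗; |SR| = 24.10 ✓.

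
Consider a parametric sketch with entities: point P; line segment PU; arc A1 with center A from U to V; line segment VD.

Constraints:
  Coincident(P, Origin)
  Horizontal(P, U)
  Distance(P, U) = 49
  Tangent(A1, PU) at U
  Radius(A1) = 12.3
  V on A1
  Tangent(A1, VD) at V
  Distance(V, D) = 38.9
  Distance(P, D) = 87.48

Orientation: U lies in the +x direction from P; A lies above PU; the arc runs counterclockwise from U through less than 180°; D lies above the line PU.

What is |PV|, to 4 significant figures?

60.59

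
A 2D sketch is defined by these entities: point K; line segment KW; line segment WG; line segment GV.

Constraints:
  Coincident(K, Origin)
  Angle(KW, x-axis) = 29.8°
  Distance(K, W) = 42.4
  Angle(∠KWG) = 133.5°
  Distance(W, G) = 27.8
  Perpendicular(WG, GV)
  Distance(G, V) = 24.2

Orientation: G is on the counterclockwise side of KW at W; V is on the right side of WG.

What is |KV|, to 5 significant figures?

79.168

K is at the origin; KW runs at 29.8° with length 42.4, so W = 42.4·(cos 29.8°, sin 29.8°) = (36.793, 21.072). ∠KWG = 133.5°, so WG runs at 29.8° + (180° − 133.5°) = 76.300° from the x-axis; with |WG| = 27.8, G = W + 27.8·(cos 76.300°, sin 76.300°) = (43.377, 48.081). The perpendicularity gives GV at right angles to WG; with |GV| = 24.2 on the right of WG, V = G + 24.2·(0.97155, -0.23684) = (66.889, 42.349). Then |KV| = |V − K| = 79.168.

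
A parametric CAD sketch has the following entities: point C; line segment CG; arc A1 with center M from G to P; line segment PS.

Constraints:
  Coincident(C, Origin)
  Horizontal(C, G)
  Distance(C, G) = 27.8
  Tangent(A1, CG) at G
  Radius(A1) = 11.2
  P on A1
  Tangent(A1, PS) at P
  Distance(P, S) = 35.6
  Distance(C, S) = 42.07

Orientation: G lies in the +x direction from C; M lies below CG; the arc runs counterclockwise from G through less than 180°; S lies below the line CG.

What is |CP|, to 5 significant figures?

18.815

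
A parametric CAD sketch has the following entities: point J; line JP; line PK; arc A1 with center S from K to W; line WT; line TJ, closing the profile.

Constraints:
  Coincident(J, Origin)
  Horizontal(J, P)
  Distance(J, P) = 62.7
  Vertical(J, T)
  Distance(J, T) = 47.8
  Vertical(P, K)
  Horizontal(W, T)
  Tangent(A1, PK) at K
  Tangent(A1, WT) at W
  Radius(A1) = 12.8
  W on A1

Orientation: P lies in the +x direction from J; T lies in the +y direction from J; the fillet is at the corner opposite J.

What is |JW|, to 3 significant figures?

69.1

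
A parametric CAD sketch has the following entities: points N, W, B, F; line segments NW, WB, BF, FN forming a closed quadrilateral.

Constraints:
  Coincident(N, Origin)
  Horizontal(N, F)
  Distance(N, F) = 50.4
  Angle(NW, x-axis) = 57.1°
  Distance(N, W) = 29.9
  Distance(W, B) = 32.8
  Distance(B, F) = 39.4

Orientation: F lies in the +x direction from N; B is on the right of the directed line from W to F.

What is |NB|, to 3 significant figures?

13.8

Checks: |WB| = 32.80 ✓; |BF| = 39.40 ✓.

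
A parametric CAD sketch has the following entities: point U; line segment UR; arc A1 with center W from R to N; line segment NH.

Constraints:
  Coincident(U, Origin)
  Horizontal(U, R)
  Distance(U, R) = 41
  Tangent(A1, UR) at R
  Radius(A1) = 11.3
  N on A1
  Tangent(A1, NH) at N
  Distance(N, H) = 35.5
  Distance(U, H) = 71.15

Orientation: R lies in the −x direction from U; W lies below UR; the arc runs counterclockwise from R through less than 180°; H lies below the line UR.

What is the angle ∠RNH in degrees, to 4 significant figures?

136.5°

U is at the origin; U and R share the same y with |UR| = 41.0 and R on the −x side, so R = (-41.00, 0.000). The tangent condition forces WR to be normal to UR, so W = R + (0, -11.3) = (-41.00, -11.30). Since WN ⟂ NH (tangency), |WH| = √(11.3² + 35.5²) = 37.26 regardless of where N sits on A1. So H lies on both circle(U, 71.15) and circle(W, 37.26); the below-UR intersection is H = (-54.14, -46.16). N is the foot of the tangent from H: N = (-52.28, -10.71).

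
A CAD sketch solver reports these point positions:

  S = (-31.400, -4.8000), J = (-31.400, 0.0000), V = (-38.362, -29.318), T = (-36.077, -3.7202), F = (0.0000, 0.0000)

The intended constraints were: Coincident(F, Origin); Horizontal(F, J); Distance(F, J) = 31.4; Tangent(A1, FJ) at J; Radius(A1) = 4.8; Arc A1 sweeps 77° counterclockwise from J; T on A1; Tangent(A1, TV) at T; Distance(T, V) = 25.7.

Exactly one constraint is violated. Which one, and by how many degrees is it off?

Tangent(A1, TV) at T — off by 7.90°.

F = (0.00, 0.00) ✓; F.y = 0.00, J.y = 0.00 ✓; |FJ| = 31.40 ✓; ∠(SJ, JF) = 90.00° ✓; |SJ| = 4.800 ✓; bearing(S→T) − bearing(S→J) = 77.00° ✓; |ST| = 4.800 ✓; ∠(ST, TV) = 82.10° ✗; |TV| = 25.70 ✓.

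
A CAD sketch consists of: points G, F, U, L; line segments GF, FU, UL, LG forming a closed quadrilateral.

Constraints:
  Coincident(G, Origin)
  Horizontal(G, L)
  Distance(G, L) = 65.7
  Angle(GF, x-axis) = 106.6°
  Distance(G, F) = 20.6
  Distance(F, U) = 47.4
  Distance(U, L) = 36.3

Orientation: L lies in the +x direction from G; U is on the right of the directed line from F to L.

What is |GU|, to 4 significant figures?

32.50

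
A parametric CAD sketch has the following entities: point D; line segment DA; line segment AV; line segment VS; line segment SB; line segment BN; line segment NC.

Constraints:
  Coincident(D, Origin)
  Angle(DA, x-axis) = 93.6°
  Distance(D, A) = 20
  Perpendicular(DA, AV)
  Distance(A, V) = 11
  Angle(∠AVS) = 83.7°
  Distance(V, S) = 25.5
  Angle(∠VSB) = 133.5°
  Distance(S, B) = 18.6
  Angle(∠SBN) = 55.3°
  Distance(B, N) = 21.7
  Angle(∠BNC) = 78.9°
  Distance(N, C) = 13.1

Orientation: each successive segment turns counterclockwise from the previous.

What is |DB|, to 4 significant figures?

17.86

∠AVS = 83.7° gives VS at -80.10° from the x-axis; with |VS| = 25.5, S = (-7.850, -5.850). ∠VSB = 133.5° gives SB at -33.60° from the x-axis; with |SB| = 18.6, B = (7.642, -16.14). Then |DB| = |B − D| = 17.86.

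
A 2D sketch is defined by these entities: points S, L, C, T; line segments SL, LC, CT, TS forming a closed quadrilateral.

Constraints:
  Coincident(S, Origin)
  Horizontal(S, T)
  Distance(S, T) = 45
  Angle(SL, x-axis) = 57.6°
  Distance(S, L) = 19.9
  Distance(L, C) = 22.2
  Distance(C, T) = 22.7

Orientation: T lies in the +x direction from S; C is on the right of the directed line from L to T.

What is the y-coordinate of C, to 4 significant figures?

-2.046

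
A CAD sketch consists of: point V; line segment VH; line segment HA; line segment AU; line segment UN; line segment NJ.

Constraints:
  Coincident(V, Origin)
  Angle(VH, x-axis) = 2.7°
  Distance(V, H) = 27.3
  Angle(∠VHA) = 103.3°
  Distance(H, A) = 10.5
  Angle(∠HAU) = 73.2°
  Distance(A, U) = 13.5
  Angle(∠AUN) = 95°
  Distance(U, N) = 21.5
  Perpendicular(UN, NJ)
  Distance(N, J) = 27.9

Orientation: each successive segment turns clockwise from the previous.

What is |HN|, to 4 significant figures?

16.78

∠HAU = 73.2° gives AU at 179.2° from the x-axis; with |AU| = 13.5, U = (16.67, -8.619). ∠AUN = 95.0° gives UN at 94.20° from the x-axis; with |UN| = 21.5, N = (15.09, 12.82). Then |HN| = |N − H| = 16.78.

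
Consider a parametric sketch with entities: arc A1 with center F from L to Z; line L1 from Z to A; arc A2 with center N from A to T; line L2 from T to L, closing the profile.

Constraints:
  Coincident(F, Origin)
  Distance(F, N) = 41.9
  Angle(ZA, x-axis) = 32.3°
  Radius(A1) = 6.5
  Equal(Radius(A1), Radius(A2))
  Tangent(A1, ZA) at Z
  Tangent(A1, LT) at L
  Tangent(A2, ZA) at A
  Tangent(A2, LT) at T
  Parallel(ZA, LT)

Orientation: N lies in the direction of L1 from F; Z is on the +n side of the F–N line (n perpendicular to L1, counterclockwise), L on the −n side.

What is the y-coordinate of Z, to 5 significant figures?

5.4942

F is at the origin and N lies 41.9 along u from F, so N = 41.9·u = (35.416, 22.389). Tangency of A1 to both parallel lines with radius 6.5 puts Z and L at F ± 6.5·n: Z = (-3.4733, 5.4942), L = (3.4733, -5.4942). So Z.y = 5.4942.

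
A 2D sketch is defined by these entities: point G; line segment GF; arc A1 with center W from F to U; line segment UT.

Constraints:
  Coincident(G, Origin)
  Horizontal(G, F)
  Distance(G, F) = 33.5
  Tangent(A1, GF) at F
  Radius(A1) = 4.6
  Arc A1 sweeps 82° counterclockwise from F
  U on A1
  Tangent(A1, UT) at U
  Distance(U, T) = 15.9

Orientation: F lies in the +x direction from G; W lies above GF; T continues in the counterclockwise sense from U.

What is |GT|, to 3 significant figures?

44.8

G is at the origin; G and F share the same y with |GF| = 33.5 and F on the +x side, so F = (33.5, 0.00). A1 meets GF tangentially, so WF is at right angles to GF, so W = F + (0, 4.6) = (33.5, 4.60). On A1, F sits at bearing -90° from W; an 82° counterclockwise sweep puts U at bearing -8°, so U = W + 4.6·(cos -8°, sin -8°) = (38.1, 3.96). Tangency of A1 to UT means the radius WU is perpendicular to UT, so UT runs along (−sin -8°, cos -8°); with |UT| = 15.9, T = (40.3, 19.7). Then |GT| = |T − G| = 44.8.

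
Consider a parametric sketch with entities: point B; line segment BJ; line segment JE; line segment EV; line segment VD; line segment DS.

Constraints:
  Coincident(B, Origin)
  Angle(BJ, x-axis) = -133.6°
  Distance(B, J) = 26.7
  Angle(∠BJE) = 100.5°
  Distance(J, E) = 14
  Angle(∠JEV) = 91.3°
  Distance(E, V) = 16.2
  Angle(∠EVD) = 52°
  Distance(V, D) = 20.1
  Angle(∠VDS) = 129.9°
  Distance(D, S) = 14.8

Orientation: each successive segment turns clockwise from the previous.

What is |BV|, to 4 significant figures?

21.70

B is at the origin; BJ runs at -133.6° with length 26.7, so J = (-18.41, -19.34). ∠BJE = 100.5° gives JE at 146.9° from the x-axis; with |JE| = 14.0, E = (-30.14, -11.69). ∠JEV = 91.3° gives EV at 58.20° from the x-axis; with |EV| = 16.2, V = (-21.60, 2.078). Then |BV| = |V − B| = 21.70.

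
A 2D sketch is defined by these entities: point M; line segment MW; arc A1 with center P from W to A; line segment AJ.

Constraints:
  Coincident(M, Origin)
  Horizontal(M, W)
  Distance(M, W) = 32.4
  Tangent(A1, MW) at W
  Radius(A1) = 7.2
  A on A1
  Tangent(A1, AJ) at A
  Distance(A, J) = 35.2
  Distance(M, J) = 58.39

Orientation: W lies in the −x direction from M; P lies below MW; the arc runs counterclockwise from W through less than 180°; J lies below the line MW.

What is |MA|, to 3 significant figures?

40.2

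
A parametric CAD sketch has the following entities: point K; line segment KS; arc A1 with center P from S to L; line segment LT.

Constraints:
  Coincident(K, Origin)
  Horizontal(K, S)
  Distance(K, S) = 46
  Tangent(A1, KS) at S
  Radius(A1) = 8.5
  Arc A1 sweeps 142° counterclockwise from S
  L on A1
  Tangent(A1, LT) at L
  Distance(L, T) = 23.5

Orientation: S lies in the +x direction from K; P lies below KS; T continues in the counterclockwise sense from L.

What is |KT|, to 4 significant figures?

66.29

K is at the origin; K and S share the same y with |KS| = 46.0 and S on the +x side, so S = (46.00, 0.000). Tangency of A1 to KS means the radius PS is perpendicular to KS, so P = S + (0, -8.5) = (46.00, -8.500). On A1, S sits at bearing 90° from P; a 142° counterclockwise sweep puts L at bearing 232°, so L = P + 8.5·(cos 232°, sin 232°) = (40.77, -15.20). The tangent condition forces PL to be normal to LT, so LT runs along (−sin 232°, cos 232°); with |LT| = 23.5, T = (59.29, -29.67). Then |KT| = |T − K| = 66.29.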